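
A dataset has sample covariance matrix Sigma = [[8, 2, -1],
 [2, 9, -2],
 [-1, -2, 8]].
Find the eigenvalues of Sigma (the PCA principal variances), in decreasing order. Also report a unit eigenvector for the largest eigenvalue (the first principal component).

Step 1 — characteristic polynomial p(λ) = det(λI - Sigma) = λ³ - tr·λ² + c_1·λ - det, where tr = trace, c_1 = sum of the principal 2×2 minors, det = det(Sigma):
  tr = 8 + 9 + 8 = 25,
  c_1 = (8·9 - (2)²) + (8·8 - (-1)²) + (9·8 - (-2)²) = 68 + 63 + 68 = 199,
  det = 8·(9·8 - (-2)²) - (2)·((2)·8 - (-2)·(-1)) + (-1)·((2)·(-2) - 9·(-1)) = 8·(68) - (2)·(14) + (-1)·(5) = 511.
  So p(λ) = λ³ - 25λ² + 199λ - 511.
Step 2 — look for an integer root (rational root theorem: any rational root is an integer divisor of 511). Testing λ = 7:
  p(7) = 343 - 1225 + 1393 - 511 = 0  ✓
  Dividing out (λ - 7): p(λ) = (λ - 7)(λ² - 18λ + 73).
Step 3 — remaining eigenvalues from the quadratic λ² - 18λ + 73 = 0:
  Δ = 18² - 4·73 = 324 - 292 = 32,  λ = (18 ± √32)/2 = (18 ± 5.6569)/2 ≈ 11.8284 or 6.1716.
  Sorted: λ_1 = 11.8284,  λ_2 = 7,  λ_3 = 6.1716  (check: sum = 25 = tr ✓).

Step 4 — unit eigenvector for λ_1 ≈ 11.8284: v spans the null space of (Sigma - λ_1 I), whose rows are
  r_1 = (-3.8284, 2, -1),  r_2 = (2, -2.8284, -2),  r_3 = (-1, -2, -3.8284).
  v is orthogonal to every row, so take v ∝ r_1 × r_2 = ((2)·(-2) - (-1)·(-2.8284), (-1)·(2) - (-3.8284)·(-2), (-3.8284)·(-2.8284) - (2)·(2)) ≈ (-6.8284, -9.6569, 6.8284).
  Rescale (multiply by -1 so the first nonzero entry is positive): u = (6.8284, 9.6569, -6.8284).
  ||u|| = √((6.8284)² + (9.6569)² + (-6.8284)²) = √(186.5097) ≈ 13.6569,  v_1 = u/||u|| ≈ (0.5, 0.7071, -0.5) (||v_1|| = 1).

λ_1 = 11.8284,  λ_2 = 7,  λ_3 = 6.1716;  v_1 ≈ (0.5, 0.7071, -0.5)


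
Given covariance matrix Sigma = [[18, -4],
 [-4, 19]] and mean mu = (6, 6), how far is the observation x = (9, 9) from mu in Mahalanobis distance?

Step 1 — centre the observation: (x - mu) = (3, 3).

Step 2 — invert Sigma. det(Sigma) = 18·19 - (-4)² = 326.
  Sigma^{-1} = (1/det) · [[d, -b], [-b, a]] = [[0.0583, 0.0123],
 [0.0123, 0.0552]].

Step 3 — form the quadratic (x - mu)^T · Sigma^{-1} · (x - mu):
  Sigma^{-1} · (x - mu) = (0.2117, 0.2025).
  (x - mu)^T · [Sigma^{-1} · (x - mu)] = (3)·(0.2117) + (3)·(0.2025) = 1.2423.

Step 4 — take square root: d = √(1.2423) ≈ 1.1146.

d(x, mu) = √(1.2423) ≈ 1.1146


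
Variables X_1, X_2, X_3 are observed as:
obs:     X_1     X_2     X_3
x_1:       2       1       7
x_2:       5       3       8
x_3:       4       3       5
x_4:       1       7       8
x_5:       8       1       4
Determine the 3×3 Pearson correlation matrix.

Step 1 — column means:
  mean(X_1) = (2 + 5 + 4 + 1 + 8) / 5 = 20/5 = 4
  mean(X_2) = (1 + 3 + 3 + 7 + 1) / 5 = 15/5 = 3
  mean(X_3) = (7 + 8 + 5 + 8 + 4) / 5 = 32/5 = 6.4

Step 2 — sample variances and covariances s[i,j] = (1/(n-1)) · Σ_k (x_{k,i} - mean_i) · (x_{k,j} - mean_j), with n-1 = 4:
  s[X_1,X_1] = ((-2)·(-2) + (1)·(1) + (0)·(0) + (-3)·(-3) + (4)·(4)) / 4 = 30/4 = 7.5
  s[X_1,X_2] = ((-2)·(-2) + (1)·(0) + (0)·(0) + (-3)·(4) + (4)·(-2)) / 4 = -16/4 = -4
  s[X_1,X_3] = ((-2)·(0.6) + (1)·(1.6) + (0)·(-1.4) + (-3)·(1.6) + (4)·(-2.4)) / 4 = -14/4 = -3.5
  s[X_2,X_2] = ((-2)·(-2) + (0)·(0) + (0)·(0) + (4)·(4) + (-2)·(-2)) / 4 = 24/4 = 6
  s[X_2,X_3] = ((-2)·(0.6) + (0)·(1.6) + (0)·(-1.4) + (4)·(1.6) + (-2)·(-2.4)) / 4 = 10/4 = 2.5
  s[X_3,X_3] = ((0.6)·(0.6) + (1.6)·(1.6) + (-1.4)·(-1.4) + (1.6)·(1.6) + (-2.4)·(-2.4)) / 4 = 13.2/4 = 3.3
  Sample standard deviations s_i = √(s[i,i]):
  s(X_1) = √(7.5) = 2.7386
  s(X_2) = √(6) = 2.4495
  s(X_3) = √(3.3) = 1.8166

Step 3 — r_{ij} = s_{ij} / (s_i · s_j):
  r[X_1,X_1] = 1 (diagonal).
  r[X_1,X_2] = -4 / (2.7386 · 2.4495) = -4 / 6.7082 = -0.5963
  r[X_1,X_3] = -3.5 / (2.7386 · 1.8166) = -3.5 / 4.9749 = -0.7035
  r[X_2,X_2] = 1 (diagonal).
  r[X_2,X_3] = 2.5 / (2.4495 · 1.8166) = 2.5 / 4.4497 = 0.5618
  r[X_3,X_3] = 1 (diagonal).

R is symmetric with unit diagonal. Assembling:

R = [[1, -0.5963, -0.7035],
 [-0.5963, 1, 0.5618],
 [-0.7035, 0.5618, 1]]


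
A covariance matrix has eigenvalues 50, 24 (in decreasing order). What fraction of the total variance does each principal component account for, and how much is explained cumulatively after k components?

Step 1 — total variance = trace(Sigma) = Σ λ_i = 50 + 24 = 74.

Step 2 — fraction explained by component i = λ_i / Σ λ:
  PC1: 50/74 = 0.6757
  PC2: 24/74 = 0.3243

Step 3 — cumulative fraction after k components = (λ_1 + ... + λ_k) / Σ λ:
  k = 1: 50/74 = 0.6757
  k = 2: (50 + 24)/74 = 74/74 = 1

Summary (fraction, with percent):

explained: PC1 0.6757 (67.57%), PC2 0.3243 (32.43%);  cumulative: 0.6757, 1


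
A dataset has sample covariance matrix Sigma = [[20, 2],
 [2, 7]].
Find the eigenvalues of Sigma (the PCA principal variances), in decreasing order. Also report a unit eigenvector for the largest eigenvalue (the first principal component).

Step 1 — characteristic polynomial of 2×2 Sigma:
  det(Sigma - λI) = λ² - trace · λ + det = 0.
  trace = 20 + 7 = 27, det = 20·7 - (2)² = 136.
Step 2 — discriminant:
  Δ = trace² - 4·det = 729 - 544 = 185.
Step 3 — eigenvalues:
  λ = (trace ± √Δ)/2 = (27 ± 13.6015)/2,
  λ_1 = 20.3007,  λ_2 = 6.6993.

Step 4 — unit eigenvector for λ_1: solve (Sigma - λ_1 I)v = 0. First row:
  (20 - 20.3007)·v_x + (2)·v_y = 0, i.e. (-0.3007)·v_x + (2)·v_y = 0,
  so v ∝ (b, λ_1 - a) = (2, 0.3007) = u.
  ||u|| = √((2)² + (0.3007)²) = √(4.0904) ≈ 2.0225,
  v_1 = u/||u|| ≈ (0.9889, 0.1487) (||v_1|| = 1).

λ_1 = 20.3007,  λ_2 = 6.6993;  v_1 ≈ (0.9889, 0.1487)


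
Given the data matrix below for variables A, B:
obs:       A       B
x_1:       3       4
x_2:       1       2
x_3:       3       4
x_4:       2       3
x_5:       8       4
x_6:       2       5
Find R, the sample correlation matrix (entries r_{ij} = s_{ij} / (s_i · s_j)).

Step 1 — column means:
  mean(A) = (3 + 1 + 3 + 2 + 8 + 2) / 6 = 19/6 = 3.1667
  mean(B) = (4 + 2 + 4 + 3 + 4 + 5) / 6 = 22/6 = 3.6667

Step 2 — sample variances and covariances s[i,j] = (1/(n-1)) · Σ_k (x_{k,i} - mean_i) · (x_{k,j} - mean_j), with n-1 = 5:
  s[A,A] = ((-0.1667)·(-0.1667) + (-2.1667)·(-2.1667) + (-0.1667)·(-0.1667) + (-1.1667)·(-1.1667) + (4.8333)·(4.8333) + (-1.1667)·(-1.1667)) / 5 = 30.8333/5 = 6.1667
  s[A,B] = ((-0.1667)·(0.3333) + (-2.1667)·(-1.6667) + (-0.1667)·(0.3333) + (-1.1667)·(-0.6667) + (4.8333)·(0.3333) + (-1.1667)·(1.3333)) / 5 = 4.3333/5 = 0.8667
  s[B,B] = ((0.3333)·(0.3333) + (-1.6667)·(-1.6667) + (0.3333)·(0.3333) + (-0.6667)·(-0.6667) + (0.3333)·(0.3333) + (1.3333)·(1.3333)) / 5 = 5.3333/5 = 1.0667
  Sample standard deviations s_i = √(s[i,i]):
  s(A) = √(6.1667) = 2.4833
  s(B) = √(1.0667) = 1.0328

Step 3 — r_{ij} = s_{ij} / (s_i · s_j):
  r[A,A] = 1 (diagonal).
  r[A,B] = 0.8667 / (2.4833 · 1.0328) = 0.8667 / 2.5647 = 0.3379
  r[B,B] = 1 (diagonal).

R is symmetric with unit diagonal. Assembling:

R = [[1, 0.3379],
 [0.3379, 1]]


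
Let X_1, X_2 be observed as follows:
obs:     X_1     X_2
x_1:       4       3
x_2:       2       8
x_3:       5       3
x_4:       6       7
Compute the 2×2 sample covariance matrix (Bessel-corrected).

Step 1 — column means:
  mean(X_1) = (4 + 2 + 5 + 6) / 4 = 17/4 = 4.25
  mean(X_2) = (3 + 8 + 3 + 7) / 4 = 21/4 = 5.25

Step 2 — sample covariance S[i,j] = (1/(n-1)) · Σ_k (x_{k,i} - mean_i) · (x_{k,j} - mean_j), with n-1 = 3.
  S[X_1,X_1] = ((-0.25)·(-0.25) + (-2.25)·(-2.25) + (0.75)·(0.75) + (1.75)·(1.75)) / 3 = 8.75/3 = 2.9167
  S[X_1,X_2] = ((-0.25)·(-2.25) + (-2.25)·(2.75) + (0.75)·(-2.25) + (1.75)·(1.75)) / 3 = -4.25/3 = -1.4167
  S[X_2,X_2] = ((-2.25)·(-2.25) + (2.75)·(2.75) + (-2.25)·(-2.25) + (1.75)·(1.75)) / 3 = 20.75/3 = 6.9167

S is symmetric (S[j,i] = S[i,j]). Assembling:

S = [[2.9167, -1.4167],
 [-1.4167, 6.9167]]


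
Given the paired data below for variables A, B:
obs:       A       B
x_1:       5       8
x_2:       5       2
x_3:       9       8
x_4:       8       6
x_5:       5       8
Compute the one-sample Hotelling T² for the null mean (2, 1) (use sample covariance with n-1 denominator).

Step 1 — sample mean vector:
  mean(A) = (5 + 5 + 9 + 8 + 5) / 5 = 32/5 = 6.4
  mean(B) = (8 + 2 + 8 + 6 + 8) / 5 = 32/5 = 6.4
  x̄ = (6.4, 6.4),  deviation x̄ - mu_0 = (6.4, 6.4) - (2, 1) = (4.4, 5.4).

Step 2 — sample covariance matrix, S[i,j] = (1/(n-1)) · Σ_k (x_{k,i} - mean_i) · (x_{k,j} - mean_j), divisor n-1 = 4:
  S[A,A] = ((-1.4)·(-1.4) + (-1.4)·(-1.4) + (2.6)·(2.6) + (1.6)·(1.6) + (-1.4)·(-1.4)) / 4 = 15.2/4 = 3.8
  S[A,B] = ((-1.4)·(1.6) + (-1.4)·(-4.4) + (2.6)·(1.6) + (1.6)·(-0.4) + (-1.4)·(1.6)) / 4 = 5.2/4 = 1.3
  S[B,B] = ((1.6)·(1.6) + (-4.4)·(-4.4) + (1.6)·(1.6) + (-0.4)·(-0.4) + (1.6)·(1.6)) / 4 = 27.2/4 = 6.8
  S = [[3.8, 1.3],
 [1.3, 6.8]].

Step 3 — invert S. det(S) = 3.8·6.8 - (1.3)² = 24.15.
  S^{-1} = (1/det) · [[d, -b], [-b, a]] = [[0.2816, -0.0538],
 [-0.0538, 0.1573]].

Step 4 — quadratic form (x̄ - mu_0)^T · S^{-1} · (x̄ - mu_0):
  S^{-1} · (x̄ - mu_0) = (0.9482, 0.6128),
  (x̄ - mu_0)^T · [...] = (4.4)·(0.9482) + (5.4)·(0.6128) = 7.4816.

Step 5 — scale by n: T² = 5 · 7.4816 = 37.4079.

T² ≈ 37.4079


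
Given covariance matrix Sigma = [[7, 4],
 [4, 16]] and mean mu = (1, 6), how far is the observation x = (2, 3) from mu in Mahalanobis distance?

Step 1 — centre the observation: (x - mu) = (1, -3).

Step 2 — invert Sigma. det(Sigma) = 7·16 - (4)² = 96.
  Sigma^{-1} = (1/det) · [[d, -b], [-b, a]] = [[0.1667, -0.0417],
 [-0.0417, 0.0729]].

Step 3 — form the quadratic (x - mu)^T · Sigma^{-1} · (x - mu):
  Sigma^{-1} · (x - mu) = (0.2917, -0.2604).
  (x - mu)^T · [Sigma^{-1} · (x - mu)] = (1)·(0.2917) + (-3)·(-0.2604) = 1.0729.

Step 4 — take square root: d = √(1.0729) ≈ 1.0358.

d(x, mu) = √(1.0729) ≈ 1.0358


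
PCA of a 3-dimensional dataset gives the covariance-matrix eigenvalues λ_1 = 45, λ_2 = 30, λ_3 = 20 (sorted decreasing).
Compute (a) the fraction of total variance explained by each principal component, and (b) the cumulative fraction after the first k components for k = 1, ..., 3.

Step 1 — total variance = trace(Sigma) = Σ λ_i = 45 + 30 + 20 = 95.

Step 2 — fraction explained by component i = λ_i / Σ λ:
  PC1: 45/95 = 0.4737
  PC2: 30/95 = 0.3158
  PC3: 20/95 = 0.2105

Step 3 — cumulative fraction after k components = (λ_1 + ... + λ_k) / Σ λ:
  k = 1: 45/95 = 0.4737
  k = 2: (45 + 30)/95 = 75/95 = 0.7895
  k = 3: (45 + 30 + 20)/95 = 95/95 = 1

Summary (fraction, with percent):

explained: PC1 0.4737 (47.37%), PC2 0.3158 (31.58%), PC3 0.2105 (21.05%);  cumulative: 0.4737, 0.7895, 1


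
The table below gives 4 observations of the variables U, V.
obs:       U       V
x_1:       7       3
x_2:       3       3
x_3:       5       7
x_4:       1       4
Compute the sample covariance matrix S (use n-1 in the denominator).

Step 1 — column means:
  mean(U) = (7 + 3 + 5 + 1) / 4 = 16/4 = 4
  mean(V) = (3 + 3 + 7 + 4) / 4 = 17/4 = 4.25

Step 2 — sample covariance S[i,j] = (1/(n-1)) · Σ_k (x_{k,i} - mean_i) · (x_{k,j} - mean_j), with n-1 = 3.
  S[U,U] = ((3)·(3) + (-1)·(-1) + (1)·(1) + (-3)·(-3)) / 3 = 20/3 = 6.6667
  S[U,V] = ((3)·(-1.25) + (-1)·(-1.25) + (1)·(2.75) + (-3)·(-0.25)) / 3 = 1/3 = 0.3333
  S[V,V] = ((-1.25)·(-1.25) + (-1.25)·(-1.25) + (2.75)·(2.75) + (-0.25)·(-0.25)) / 3 = 10.75/3 = 3.5833

S is symmetric (S[j,i] = S[i,j]). Assembling:

S = [[6.6667, 0.3333],
 [0.3333, 3.5833]]


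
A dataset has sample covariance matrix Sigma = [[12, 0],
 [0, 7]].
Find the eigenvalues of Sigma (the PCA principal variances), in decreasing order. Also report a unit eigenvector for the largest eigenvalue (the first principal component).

Step 1 — characteristic polynomial of 2×2 Sigma:
  det(Sigma - λI) = λ² - trace · λ + det = 0.
  trace = 12 + 7 = 19, det = 12·7 - (0)² = 84.
Step 2 — discriminant:
  Δ = trace² - 4·det = 361 - 336 = 25.
Step 3 — eigenvalues:
  λ = (trace ± √Δ)/2 = (19 ± 5)/2,
  λ_1 = 12,  λ_2 = 7.

Step 4 — unit eigenvector for λ_1: Sigma is diagonal, so its eigenvectors are the coordinate axes. λ_1 = 12 is the diagonal entry on the first coordinate axis, hence
  v_1 = (1, 0) (||v_1|| = 1).

λ_1 = 12,  λ_2 = 7;  v_1 ≈ (1, 0)


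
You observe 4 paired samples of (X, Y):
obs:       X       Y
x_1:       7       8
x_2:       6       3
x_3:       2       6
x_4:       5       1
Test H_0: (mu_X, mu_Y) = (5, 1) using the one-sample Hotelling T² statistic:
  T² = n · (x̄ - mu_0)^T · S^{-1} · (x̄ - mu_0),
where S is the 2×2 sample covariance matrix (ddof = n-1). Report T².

Step 1 — sample mean vector:
  mean(X) = (7 + 6 + 2 + 5) / 4 = 20/4 = 5
  mean(Y) = (8 + 3 + 6 + 1) / 4 = 18/4 = 4.5
  x̄ = (5, 4.5),  deviation x̄ - mu_0 = (5, 4.5) - (5, 1) = (0, 3.5).

Step 2 — sample covariance matrix, S[i,j] = (1/(n-1)) · Σ_k (x_{k,i} - mean_i) · (x_{k,j} - mean_j), divisor n-1 = 3:
  S[X,X] = ((2)·(2) + (1)·(1) + (-3)·(-3) + (0)·(0)) / 3 = 14/3 = 4.6667
  S[X,Y] = ((2)·(3.5) + (1)·(-1.5) + (-3)·(1.5) + (0)·(-3.5)) / 3 = 1/3 = 0.3333
  S[Y,Y] = ((3.5)·(3.5) + (-1.5)·(-1.5) + (1.5)·(1.5) + (-3.5)·(-3.5)) / 3 = 29/3 = 9.6667
  S = [[4.6667, 0.3333],
 [0.3333, 9.6667]].

Step 3 — invert S. det(S) = 4.6667·9.6667 - (0.3333)² = 45.
  S^{-1} = (1/det) · [[d, -b], [-b, a]] = [[0.2148, -0.0074],
 [-0.0074, 0.1037]].

Step 4 — quadratic form (x̄ - mu_0)^T · S^{-1} · (x̄ - mu_0):
  S^{-1} · (x̄ - mu_0) = (-0.0259, 0.363),
  (x̄ - mu_0)^T · [...] = (0)·(-0.0259) + (3.5)·(0.363) = 1.2704.

Step 5 — scale by n: T² = 4 · 1.2704 = 5.0815.

T² ≈ 5.0815


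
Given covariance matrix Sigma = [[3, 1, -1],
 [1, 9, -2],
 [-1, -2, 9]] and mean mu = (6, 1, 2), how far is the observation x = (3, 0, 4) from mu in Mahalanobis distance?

Step 1 — centre the observation: (x - mu) = (-3, -1, 2).

Step 2 — invert Sigma (cofactor / det for 3×3, or solve directly):
  Sigma^{-1} = [[0.3548, -0.0323, 0.0323],
 [-0.0323, 0.1198, 0.023],
 [0.0323, 0.023, 0.1198]].

Step 3 — form the quadratic (x - mu)^T · Sigma^{-1} · (x - mu):
  Sigma^{-1} · (x - mu) = (-0.9677, 0.023, 0.1198).
  (x - mu)^T · [Sigma^{-1} · (x - mu)] = (-3)·(-0.9677) + (-1)·(0.023) + (2)·(0.1198) = 3.1198.

Step 4 — take square root: d = √(3.1198) ≈ 1.7663.

d(x, mu) = √(3.1198) ≈ 1.7663


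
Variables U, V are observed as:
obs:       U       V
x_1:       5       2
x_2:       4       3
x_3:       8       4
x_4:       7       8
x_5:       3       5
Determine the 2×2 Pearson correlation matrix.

Step 1 — column means:
  mean(U) = (5 + 4 + 8 + 7 + 3) / 5 = 27/5 = 5.4
  mean(V) = (2 + 3 + 4 + 8 + 5) / 5 = 22/5 = 4.4

Step 2 — sample variances and covariances s[i,j] = (1/(n-1)) · Σ_k (x_{k,i} - mean_i) · (x_{k,j} - mean_j), with n-1 = 4:
  s[U,U] = ((-0.4)·(-0.4) + (-1.4)·(-1.4) + (2.6)·(2.6) + (1.6)·(1.6) + (-2.4)·(-2.4)) / 4 = 17.2/4 = 4.3
  s[U,V] = ((-0.4)·(-2.4) + (-1.4)·(-1.4) + (2.6)·(-0.4) + (1.6)·(3.6) + (-2.4)·(0.6)) / 4 = 6.2/4 = 1.55
  s[V,V] = ((-2.4)·(-2.4) + (-1.4)·(-1.4) + (-0.4)·(-0.4) + (3.6)·(3.6) + (0.6)·(0.6)) / 4 = 21.2/4 = 5.3
  Sample standard deviations s_i = √(s[i,i]):
  s(U) = √(4.3) = 2.0736
  s(V) = √(5.3) = 2.3022

Step 3 — r_{ij} = s_{ij} / (s_i · s_j):
  r[U,U] = 1 (diagonal).
  r[U,V] = 1.55 / (2.0736 · 2.3022) = 1.55 / 4.7739 = 0.3247
  r[V,V] = 1 (diagonal).

R is symmetric with unit diagonal. Assembling:

R = [[1, 0.3247],
 [0.3247, 1]]


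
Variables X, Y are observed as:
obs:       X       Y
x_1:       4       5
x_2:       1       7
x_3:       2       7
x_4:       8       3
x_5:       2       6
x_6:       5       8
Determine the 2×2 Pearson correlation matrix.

Step 1 — column means:
  mean(X) = (4 + 1 + 2 + 8 + 2 + 5) / 6 = 22/6 = 3.6667
  mean(Y) = (5 + 7 + 7 + 3 + 6 + 8) / 6 = 36/6 = 6

Step 2 — sample variances and covariances s[i,j] = (1/(n-1)) · Σ_k (x_{k,i} - mean_i) · (x_{k,j} - mean_j), with n-1 = 5:
  s[X,X] = ((0.3333)·(0.3333) + (-2.6667)·(-2.6667) + (-1.6667)·(-1.6667) + (4.3333)·(4.3333) + (-1.6667)·(-1.6667) + (1.3333)·(1.3333)) / 5 = 33.3333/5 = 6.6667
  s[X,Y] = ((0.3333)·(-1) + (-2.6667)·(1) + (-1.6667)·(1) + (4.3333)·(-3) + (-1.6667)·(0) + (1.3333)·(2)) / 5 = -15/5 = -3
  s[Y,Y] = ((-1)·(-1) + (1)·(1) + (1)·(1) + (-3)·(-3) + (0)·(0) + (2)·(2)) / 5 = 16/5 = 3.2
  Sample standard deviations s_i = √(s[i,i]):
  s(X) = √(6.6667) = 2.582
  s(Y) = √(3.2) = 1.7889

Step 3 — r_{ij} = s_{ij} / (s_i · s_j):
  r[X,X] = 1 (diagonal).
  r[X,Y] = -3 / (2.582 · 1.7889) = -3 / 4.6188 = -0.6495
  r[Y,Y] = 1 (diagonal).

R is symmetric with unit diagonal. Assembling:

R = [[1, -0.6495],
 [-0.6495, 1]]


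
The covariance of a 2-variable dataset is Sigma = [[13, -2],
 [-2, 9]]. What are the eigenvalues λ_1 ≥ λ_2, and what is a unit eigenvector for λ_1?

Step 1 — characteristic polynomial of 2×2 Sigma:
  det(Sigma - λI) = λ² - trace · λ + det = 0.
  trace = 13 + 9 = 22, det = 13·9 - (-2)² = 113.
Step 2 — discriminant:
  Δ = trace² - 4·det = 484 - 452 = 32.
Step 3 — eigenvalues:
  λ = (trace ± √Δ)/2 = (22 ± 5.6569)/2,
  λ_1 = 13.8284,  λ_2 = 8.1716.

Step 4 — unit eigenvector for λ_1: solve (Sigma - λ_1 I)v = 0. First row:
  (13 - 13.8284)·v_x + (-2)·v_y = 0, i.e. (-0.8284)·v_x + (-2)·v_y = 0,
  so v ∝ (b, λ_1 - a) = (-2, 0.8284); multiply by -1 so the first entry is positive: u = (2, -0.8284).
  ||u|| = √((2)² + (-0.8284)²) = √(4.6863) ≈ 2.1648,
  v_1 = u/||u|| ≈ (0.9239, -0.3827) (||v_1|| = 1).

λ_1 = 13.8284,  λ_2 = 8.1716;  v_1 ≈ (0.9239, -0.3827)


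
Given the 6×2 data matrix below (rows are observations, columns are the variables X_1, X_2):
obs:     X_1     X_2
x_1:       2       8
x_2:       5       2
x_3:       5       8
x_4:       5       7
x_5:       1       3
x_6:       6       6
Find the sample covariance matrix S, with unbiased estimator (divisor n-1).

Step 1 — column means:
  mean(X_1) = (2 + 5 + 5 + 5 + 1 + 6) / 6 = 24/6 = 4
  mean(X_2) = (8 + 2 + 8 + 7 + 3 + 6) / 6 = 34/6 = 5.6667

Step 2 — sample covariance S[i,j] = (1/(n-1)) · Σ_k (x_{k,i} - mean_i) · (x_{k,j} - mean_j), with n-1 = 5.
  S[X_1,X_1] = ((-2)·(-2) + (1)·(1) + (1)·(1) + (1)·(1) + (-3)·(-3) + (2)·(2)) / 5 = 20/5 = 4
  S[X_1,X_2] = ((-2)·(2.3333) + (1)·(-3.6667) + (1)·(2.3333) + (1)·(1.3333) + (-3)·(-2.6667) + (2)·(0.3333)) / 5 = 4/5 = 0.8
  S[X_2,X_2] = ((2.3333)·(2.3333) + (-3.6667)·(-3.6667) + (2.3333)·(2.3333) + (1.3333)·(1.3333) + (-2.6667)·(-2.6667) + (0.3333)·(0.3333)) / 5 = 33.3333/5 = 6.6667

S is symmetric (S[j,i] = S[i,j]). Assembling:

S = [[4, 0.8],
 [0.8, 6.6667]]


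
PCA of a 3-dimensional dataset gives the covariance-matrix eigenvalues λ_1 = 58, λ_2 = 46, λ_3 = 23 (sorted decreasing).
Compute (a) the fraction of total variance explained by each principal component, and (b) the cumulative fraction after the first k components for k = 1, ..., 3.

Step 1 — total variance = trace(Sigma) = Σ λ_i = 58 + 46 + 23 = 127.

Step 2 — fraction explained by component i = λ_i / Σ λ:
  PC1: 58/127 = 0.4567
  PC2: 46/127 = 0.3622
  PC3: 23/127 = 0.1811

Step 3 — cumulative fraction after k components = (λ_1 + ... + λ_k) / Σ λ:
  k = 1: 58/127 = 0.4567
  k = 2: (58 + 46)/127 = 104/127 = 0.8189
  k = 3: (58 + 46 + 23)/127 = 127/127 = 1

Summary (fraction, with percent):

explained: PC1 0.4567 (45.67%), PC2 0.3622 (36.22%), PC3 0.1811 (18.11%);  cumulative: 0.4567, 0.8189, 1


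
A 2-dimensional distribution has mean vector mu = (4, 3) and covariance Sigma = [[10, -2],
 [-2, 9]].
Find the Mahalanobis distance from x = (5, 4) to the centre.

Step 1 — centre the observation: (x - mu) = (1, 1).

Step 2 — invert Sigma. det(Sigma) = 10·9 - (-2)² = 86.
  Sigma^{-1} = (1/det) · [[d, -b], [-b, a]] = [[0.1047, 0.0233],
 [0.0233, 0.1163]].

Step 3 — form the quadratic (x - mu)^T · Sigma^{-1} · (x - mu):
  Sigma^{-1} · (x - mu) = (0.1279, 0.1395).
  (x - mu)^T · [Sigma^{-1} · (x - mu)] = (1)·(0.1279) + (1)·(0.1395) = 0.2674.

Step 4 — take square root: d = √(0.2674) ≈ 0.5171.

d(x, mu) = √(0.2674) ≈ 0.5171


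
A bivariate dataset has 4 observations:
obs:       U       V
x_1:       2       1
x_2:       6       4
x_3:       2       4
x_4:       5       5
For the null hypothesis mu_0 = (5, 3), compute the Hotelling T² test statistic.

Step 1 — sample mean vector:
  mean(U) = (2 + 6 + 2 + 5) / 4 = 15/4 = 3.75
  mean(V) = (1 + 4 + 4 + 5) / 4 = 14/4 = 3.5
  x̄ = (3.75, 3.5),  deviation x̄ - mu_0 = (3.75, 3.5) - (5, 3) = (-1.25, 0.5).

Step 2 — sample covariance matrix, S[i,j] = (1/(n-1)) · Σ_k (x_{k,i} - mean_i) · (x_{k,j} - mean_j), divisor n-1 = 3:
  S[U,U] = ((-1.75)·(-1.75) + (2.25)·(2.25) + (-1.75)·(-1.75) + (1.25)·(1.25)) / 3 = 12.75/3 = 4.25
  S[U,V] = ((-1.75)·(-2.5) + (2.25)·(0.5) + (-1.75)·(0.5) + (1.25)·(1.5)) / 3 = 6.5/3 = 2.1667
  S[V,V] = ((-2.5)·(-2.5) + (0.5)·(0.5) + (0.5)·(0.5) + (1.5)·(1.5)) / 3 = 9/3 = 3
  S = [[4.25, 2.1667],
 [2.1667, 3]].

Step 3 — invert S. det(S) = 4.25·3 - (2.1667)² = 8.0556.
  S^{-1} = (1/det) · [[d, -b], [-b, a]] = [[0.3724, -0.269],
 [-0.269, 0.5276]].

Step 4 — quadratic form (x̄ - mu_0)^T · S^{-1} · (x̄ - mu_0):
  S^{-1} · (x̄ - mu_0) = (-0.6, 0.6),
  (x̄ - mu_0)^T · [...] = (-1.25)·(-0.6) + (0.5)·(0.6) = 1.05.

Step 5 — scale by n: T² = 4 · 1.05 = 4.2.

T² ≈ 4.2


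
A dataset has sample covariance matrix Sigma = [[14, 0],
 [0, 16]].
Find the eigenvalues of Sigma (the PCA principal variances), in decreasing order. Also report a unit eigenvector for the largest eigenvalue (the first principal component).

Step 1 — characteristic polynomial of 2×2 Sigma:
  det(Sigma - λI) = λ² - trace · λ + det = 0.
  trace = 14 + 16 = 30, det = 14·16 - (0)² = 224.
Step 2 — discriminant:
  Δ = trace² - 4·det = 900 - 896 = 4.
Step 3 — eigenvalues:
  λ = (trace ± √Δ)/2 = (30 ± 2)/2,
  λ_1 = 16,  λ_2 = 14.

Step 4 — unit eigenvector for λ_1: Sigma is diagonal, so its eigenvectors are the coordinate axes. λ_1 = 16 is the diagonal entry on the second coordinate axis, hence
  v_1 = (0, 1) (||v_1|| = 1).

λ_1 = 16,  λ_2 = 14;  v_1 ≈ (0, 1)


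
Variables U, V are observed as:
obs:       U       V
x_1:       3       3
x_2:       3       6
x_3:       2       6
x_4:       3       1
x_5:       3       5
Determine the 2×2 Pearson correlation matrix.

Step 1 — column means:
  mean(U) = (3 + 3 + 2 + 3 + 3) / 5 = 14/5 = 2.8
  mean(V) = (3 + 6 + 6 + 1 + 5) / 5 = 21/5 = 4.2

Step 2 — sample variances and covariances s[i,j] = (1/(n-1)) · Σ_k (x_{k,i} - mean_i) · (x_{k,j} - mean_j), with n-1 = 4:
  s[U,U] = ((0.2)·(0.2) + (0.2)·(0.2) + (-0.8)·(-0.8) + (0.2)·(0.2) + (0.2)·(0.2)) / 4 = 0.8/4 = 0.2
  s[U,V] = ((0.2)·(-1.2) + (0.2)·(1.8) + (-0.8)·(1.8) + (0.2)·(-3.2) + (0.2)·(0.8)) / 4 = -1.8/4 = -0.45
  s[V,V] = ((-1.2)·(-1.2) + (1.8)·(1.8) + (1.8)·(1.8) + (-3.2)·(-3.2) + (0.8)·(0.8)) / 4 = 18.8/4 = 4.7
  Sample standard deviations s_i = √(s[i,i]):
  s(U) = √(0.2) = 0.4472
  s(V) = √(4.7) = 2.1679

Step 3 — r_{ij} = s_{ij} / (s_i · s_j):
  r[U,U] = 1 (diagonal).
  r[U,V] = -0.45 / (0.4472 · 2.1679) = -0.45 / 0.9695 = -0.4641
  r[V,V] = 1 (diagonal).

R is symmetric with unit diagonal. Assembling:

R = [[1, -0.4641],
 [-0.4641, 1]]


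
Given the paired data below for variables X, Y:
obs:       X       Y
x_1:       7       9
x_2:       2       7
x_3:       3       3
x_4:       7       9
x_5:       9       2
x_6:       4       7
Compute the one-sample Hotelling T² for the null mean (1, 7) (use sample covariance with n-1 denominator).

Step 1 — sample mean vector:
  mean(X) = (7 + 2 + 3 + 7 + 9 + 4) / 6 = 32/6 = 5.3333
  mean(Y) = (9 + 7 + 3 + 9 + 2 + 7) / 6 = 37/6 = 6.1667
  x̄ = (5.3333, 6.1667),  deviation x̄ - mu_0 = (5.3333, 6.1667) - (1, 7) = (4.3333, -0.8333).

Step 2 — sample covariance matrix, S[i,j] = (1/(n-1)) · Σ_k (x_{k,i} - mean_i) · (x_{k,j} - mean_j), divisor n-1 = 5:
  S[X,X] = ((1.6667)·(1.6667) + (-3.3333)·(-3.3333) + (-2.3333)·(-2.3333) + (1.6667)·(1.6667) + (3.6667)·(3.6667) + (-1.3333)·(-1.3333)) / 5 = 37.3333/5 = 7.4667
  S[X,Y] = ((1.6667)·(2.8333) + (-3.3333)·(0.8333) + (-2.3333)·(-3.1667) + (1.6667)·(2.8333) + (3.6667)·(-4.1667) + (-1.3333)·(0.8333)) / 5 = -2.3333/5 = -0.4667
  S[Y,Y] = ((2.8333)·(2.8333) + (0.8333)·(0.8333) + (-3.1667)·(-3.1667) + (2.8333)·(2.8333) + (-4.1667)·(-4.1667) + (0.8333)·(0.8333)) / 5 = 44.8333/5 = 8.9667
  S = [[7.4667, -0.4667],
 [-0.4667, 8.9667]].

Step 3 — invert S. det(S) = 7.4667·8.9667 - (-0.4667)² = 66.7333.
  S^{-1} = (1/det) · [[d, -b], [-b, a]] = [[0.1344, 0.007],
 [0.007, 0.1119]].

Step 4 — quadratic form (x̄ - mu_0)^T · S^{-1} · (x̄ - mu_0):
  S^{-1} · (x̄ - mu_0) = (0.5764, -0.0629),
  (x̄ - mu_0)^T · [...] = (4.3333)·(0.5764) + (-0.8333)·(-0.0629) = 2.5503.

Step 5 — scale by n: T² = 6 · 2.5503 = 15.3017.

T² ≈ 15.3017


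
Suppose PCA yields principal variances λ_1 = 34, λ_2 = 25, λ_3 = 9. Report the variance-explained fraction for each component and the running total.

Step 1 — total variance = trace(Sigma) = Σ λ_i = 34 + 25 + 9 = 68.

Step 2 — fraction explained by component i = λ_i / Σ λ:
  PC1: 34/68 = 0.5
  PC2: 25/68 = 0.3676
  PC3: 9/68 = 0.1324

Step 3 — cumulative fraction after k components = (λ_1 + ... + λ_k) / Σ λ:
  k = 1: 34/68 = 0.5
  k = 2: (34 + 25)/68 = 59/68 = 0.8676
  k = 3: (34 + 25 + 9)/68 = 68/68 = 1

Summary (fraction, with percent):

explained: PC1 0.5 (50%), PC2 0.3676 (36.76%), PC3 0.1324 (13.24%);  cumulative: 0.5, 0.8676, 1


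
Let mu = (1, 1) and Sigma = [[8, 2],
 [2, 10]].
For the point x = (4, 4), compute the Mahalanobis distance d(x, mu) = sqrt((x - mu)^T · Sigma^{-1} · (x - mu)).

Step 1 — centre the observation: (x - mu) = (3, 3).

Step 2 — invert Sigma. det(Sigma) = 8·10 - (2)² = 76.
  Sigma^{-1} = (1/det) · [[d, -b], [-b, a]] = [[0.1316, -0.0263],
 [-0.0263, 0.1053]].

Step 3 — form the quadratic (x - mu)^T · Sigma^{-1} · (x - mu):
  Sigma^{-1} · (x - mu) = (0.3158, 0.2368).
  (x - mu)^T · [Sigma^{-1} · (x - mu)] = (3)·(0.3158) + (3)·(0.2368) = 1.6579.

Step 4 — take square root: d = √(1.6579) ≈ 1.2876.

d(x, mu) = √(1.6579) ≈ 1.2876


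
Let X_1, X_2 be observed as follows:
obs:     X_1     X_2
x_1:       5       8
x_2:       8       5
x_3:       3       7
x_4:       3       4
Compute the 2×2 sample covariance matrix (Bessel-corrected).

Step 1 — column means:
  mean(X_1) = (5 + 8 + 3 + 3) / 4 = 19/4 = 4.75
  mean(X_2) = (8 + 5 + 7 + 4) / 4 = 24/4 = 6

Step 2 — sample covariance S[i,j] = (1/(n-1)) · Σ_k (x_{k,i} - mean_i) · (x_{k,j} - mean_j), with n-1 = 3.
  S[X_1,X_1] = ((0.25)·(0.25) + (3.25)·(3.25) + (-1.75)·(-1.75) + (-1.75)·(-1.75)) / 3 = 16.75/3 = 5.5833
  S[X_1,X_2] = ((0.25)·(2) + (3.25)·(-1) + (-1.75)·(1) + (-1.75)·(-2)) / 3 = -1/3 = -0.3333
  S[X_2,X_2] = ((2)·(2) + (-1)·(-1) + (1)·(1) + (-2)·(-2)) / 3 = 10/3 = 3.3333

S is symmetric (S[j,i] = S[i,j]). Assembling:

S = [[5.5833, -0.3333],
 [-0.3333, 3.3333]]


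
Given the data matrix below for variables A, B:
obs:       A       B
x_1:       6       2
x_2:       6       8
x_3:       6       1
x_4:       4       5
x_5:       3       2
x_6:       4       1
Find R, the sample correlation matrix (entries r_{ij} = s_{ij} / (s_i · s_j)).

Step 1 — column means:
  mean(A) = (6 + 6 + 6 + 4 + 3 + 4) / 6 = 29/6 = 4.8333
  mean(B) = (2 + 8 + 1 + 5 + 2 + 1) / 6 = 19/6 = 3.1667

Step 2 — sample variances and covariances s[i,j] = (1/(n-1)) · Σ_k (x_{k,i} - mean_i) · (x_{k,j} - mean_j), with n-1 = 5:
  s[A,A] = ((1.1667)·(1.1667) + (1.1667)·(1.1667) + (1.1667)·(1.1667) + (-0.8333)·(-0.8333) + (-1.8333)·(-1.8333) + (-0.8333)·(-0.8333)) / 5 = 8.8333/5 = 1.7667
  s[A,B] = ((1.1667)·(-1.1667) + (1.1667)·(4.8333) + (1.1667)·(-2.1667) + (-0.8333)·(1.8333) + (-1.8333)·(-1.1667) + (-0.8333)·(-2.1667)) / 5 = 4.1667/5 = 0.8333
  s[B,B] = ((-1.1667)·(-1.1667) + (4.8333)·(4.8333) + (-2.1667)·(-2.1667) + (1.8333)·(1.8333) + (-1.1667)·(-1.1667) + (-2.1667)·(-2.1667)) / 5 = 38.8333/5 = 7.7667
  Sample standard deviations s_i = √(s[i,i]):
  s(A) = √(1.7667) = 1.3292
  s(B) = √(7.7667) = 2.7869

Step 3 — r_{ij} = s_{ij} / (s_i · s_j):
  r[A,A] = 1 (diagonal).
  r[A,B] = 0.8333 / (1.3292 · 2.7869) = 0.8333 / 3.7042 = 0.225
  r[B,B] = 1 (diagonal).

R is symmetric with unit diagonal. Assembling:

R = [[1, 0.225],
 [0.225, 1]]


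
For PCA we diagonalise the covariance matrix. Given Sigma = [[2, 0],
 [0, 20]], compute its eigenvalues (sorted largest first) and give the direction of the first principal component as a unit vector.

Step 1 — characteristic polynomial of 2×2 Sigma:
  det(Sigma - λI) = λ² - trace · λ + det = 0.
  trace = 2 + 20 = 22, det = 2·20 - (0)² = 40.
Step 2 — discriminant:
  Δ = trace² - 4·det = 484 - 160 = 324.
Step 3 — eigenvalues:
  λ = (trace ± √Δ)/2 = (22 ± 18)/2,
  λ_1 = 20,  λ_2 = 2.

Step 4 — unit eigenvector for λ_1: Sigma is diagonal, so its eigenvectors are the coordinate axes. λ_1 = 20 is the diagonal entry on the second coordinate axis, hence
  v_1 = (0, 1) (||v_1|| = 1).

λ_1 = 20,  λ_2 = 2;  v_1 ≈ (0, 1)


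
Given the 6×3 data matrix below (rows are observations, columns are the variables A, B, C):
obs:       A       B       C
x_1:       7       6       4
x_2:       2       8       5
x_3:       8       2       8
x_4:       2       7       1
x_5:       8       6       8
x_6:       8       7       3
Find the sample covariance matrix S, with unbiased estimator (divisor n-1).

Step 1 — column means:
  mean(A) = (7 + 2 + 8 + 2 + 8 + 8) / 6 = 35/6 = 5.8333
  mean(B) = (6 + 8 + 2 + 7 + 6 + 7) / 6 = 36/6 = 6
  mean(C) = (4 + 5 + 8 + 1 + 8 + 3) / 6 = 29/6 = 4.8333

Step 2 — sample covariance S[i,j] = (1/(n-1)) · Σ_k (x_{k,i} - mean_i) · (x_{k,j} - mean_j), with n-1 = 5.
  S[A,A] = ((1.1667)·(1.1667) + (-3.8333)·(-3.8333) + (2.1667)·(2.1667) + (-3.8333)·(-3.8333) + (2.1667)·(2.1667) + (2.1667)·(2.1667)) / 5 = 44.8333/5 = 8.9667
  S[A,B] = ((1.1667)·(0) + (-3.8333)·(2) + (2.1667)·(-4) + (-3.8333)·(1) + (2.1667)·(0) + (2.1667)·(1)) / 5 = -18/5 = -3.6
  S[A,C] = ((1.1667)·(-0.8333) + (-3.8333)·(0.1667) + (2.1667)·(3.1667) + (-3.8333)·(-3.8333) + (2.1667)·(3.1667) + (2.1667)·(-1.8333)) / 5 = 22.8333/5 = 4.5667
  S[B,B] = ((0)·(0) + (2)·(2) + (-4)·(-4) + (1)·(1) + (0)·(0) + (1)·(1)) / 5 = 22/5 = 4.4
  S[B,C] = ((0)·(-0.8333) + (2)·(0.1667) + (-4)·(3.1667) + (1)·(-3.8333) + (0)·(3.1667) + (1)·(-1.8333)) / 5 = -18/5 = -3.6
  S[C,C] = ((-0.8333)·(-0.8333) + (0.1667)·(0.1667) + (3.1667)·(3.1667) + (-3.8333)·(-3.8333) + (3.1667)·(3.1667) + (-1.8333)·(-1.8333)) / 5 = 38.8333/5 = 7.7667

S is symmetric (S[j,i] = S[i,j]). Assembling:

S = [[8.9667, -3.6, 4.5667],
 [-3.6, 4.4, -3.6],
 [4.5667, -3.6, 7.7667]]


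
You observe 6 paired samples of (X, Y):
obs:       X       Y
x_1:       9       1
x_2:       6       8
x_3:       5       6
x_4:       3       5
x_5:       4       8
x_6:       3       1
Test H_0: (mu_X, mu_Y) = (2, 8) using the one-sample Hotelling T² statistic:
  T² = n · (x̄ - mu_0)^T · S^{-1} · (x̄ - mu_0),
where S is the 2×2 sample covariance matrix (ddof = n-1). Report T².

Step 1 — sample mean vector:
  mean(X) = (9 + 6 + 5 + 3 + 4 + 3) / 6 = 30/6 = 5
  mean(Y) = (1 + 8 + 6 + 5 + 8 + 1) / 6 = 29/6 = 4.8333
  x̄ = (5, 4.8333),  deviation x̄ - mu_0 = (5, 4.8333) - (2, 8) = (3, -3.1667).

Step 2 — sample covariance matrix, S[i,j] = (1/(n-1)) · Σ_k (x_{k,i} - mean_i) · (x_{k,j} - mean_j), divisor n-1 = 5:
  S[X,X] = ((4)·(4) + (1)·(1) + (0)·(0) + (-2)·(-2) + (-1)·(-1) + (-2)·(-2)) / 5 = 26/5 = 5.2
  S[X,Y] = ((4)·(-3.8333) + (1)·(3.1667) + (0)·(1.1667) + (-2)·(0.1667) + (-1)·(3.1667) + (-2)·(-3.8333)) / 5 = -8/5 = -1.6
  S[Y,Y] = ((-3.8333)·(-3.8333) + (3.1667)·(3.1667) + (1.1667)·(1.1667) + (0.1667)·(0.1667) + (3.1667)·(3.1667) + (-3.8333)·(-3.8333)) / 5 = 50.8333/5 = 10.1667
  S = [[5.2, -1.6],
 [-1.6, 10.1667]].

Step 3 — invert S. det(S) = 5.2·10.1667 - (-1.6)² = 50.3067.
  S^{-1} = (1/det) · [[d, -b], [-b, a]] = [[0.2021, 0.0318],
 [0.0318, 0.1034]].

Step 4 — quadratic form (x̄ - mu_0)^T · S^{-1} · (x̄ - mu_0):
  S^{-1} · (x̄ - mu_0) = (0.5056, -0.2319),
  (x̄ - mu_0)^T · [...] = (3)·(0.5056) + (-3.1667)·(-0.2319) = 2.2511.

Step 5 — scale by n: T² = 6 · 2.2511 = 13.5065.

T² ≈ 13.5065


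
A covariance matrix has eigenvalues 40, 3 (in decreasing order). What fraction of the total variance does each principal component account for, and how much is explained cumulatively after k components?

Step 1 — total variance = trace(Sigma) = Σ λ_i = 40 + 3 = 43.

Step 2 — fraction explained by component i = λ_i / Σ λ:
  PC1: 40/43 = 0.9302
  PC2: 3/43 = 0.0698

Step 3 — cumulative fraction after k components = (λ_1 + ... + λ_k) / Σ λ:
  k = 1: 40/43 = 0.9302
  k = 2: (40 + 3)/43 = 43/43 = 1

Summary (fraction, with percent):

explained: PC1 0.9302 (93.02%), PC2 0.0698 (6.98%);  cumulative: 0.9302, 1


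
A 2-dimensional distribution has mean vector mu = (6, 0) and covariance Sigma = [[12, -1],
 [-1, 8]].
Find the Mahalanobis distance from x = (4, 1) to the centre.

Step 1 — centre the observation: (x - mu) = (-2, 1).

Step 2 — invert Sigma. det(Sigma) = 12·8 - (-1)² = 95.
  Sigma^{-1} = (1/det) · [[d, -b], [-b, a]] = [[0.0842, 0.0105],
 [0.0105, 0.1263]].

Step 3 — form the quadratic (x - mu)^T · Sigma^{-1} · (x - mu):
  Sigma^{-1} · (x - mu) = (-0.1579, 0.1053).
  (x - mu)^T · [Sigma^{-1} · (x - mu)] = (-2)·(-0.1579) + (1)·(0.1053) = 0.4211.

Step 4 — take square root: d = √(0.4211) ≈ 0.6489.

d(x, mu) = √(0.4211) ≈ 0.6489


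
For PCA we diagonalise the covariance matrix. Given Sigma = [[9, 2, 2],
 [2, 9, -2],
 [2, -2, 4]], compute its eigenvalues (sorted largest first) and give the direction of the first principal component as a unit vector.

Step 1 — characteristic polynomial p(λ) = det(λI - Sigma) = λ³ - tr·λ² + c_1·λ - det, where tr = trace, c_1 = sum of the principal 2×2 minors, det = det(Sigma):
  tr = 9 + 9 + 4 = 22,
  c_1 = (9·9 - (2)²) + (9·4 - (2)²) + (9·4 - (-2)²) = 77 + 32 + 32 = 141,
  det = 9·(9·4 - (-2)²) - (2)·((2)·4 - (-2)·(2)) + (2)·((2)·(-2) - 9·(2)) = 9·(32) - (2)·(12) + (2)·(-22) = 220.
  So p(λ) = λ³ - 22λ² + 141λ - 220.
Step 2 — look for an integer root (rational root theorem: any rational root is an integer divisor of 220). Testing λ = 11:
  p(11) = 1331 - 2662 + 1551 - 220 = 0  ✓
  Dividing out (λ - 11): p(λ) = (λ - 11)(λ² - 11λ + 20).
Step 3 — remaining eigenvalues from the quadratic λ² - 11λ + 20 = 0:
  Δ = 11² - 4·20 = 121 - 80 = 41,  λ = (11 ± √41)/2 = (11 ± 6.4031)/2 ≈ 8.7016 or 2.2984.
  Sorted: λ_1 = 11,  λ_2 = 8.7016,  λ_3 = 2.2984  (check: sum = 22 = tr ✓).

Step 4 — unit eigenvector for λ_1 = 11: v spans the null space of (Sigma - λ_1 I), whose rows are
  r_1 = (-2, 2, 2),  r_2 = (2, -2, -2),  r_3 = (2, -2, -7).
  v is orthogonal to every row, so take v ∝ r_1 × r_3 = ((2)·(-7) - (2)·(-2), (2)·(2) - (-2)·(-7), (-2)·(-2) - (2)·(2)) = (-10, -10, 0).
  Rescale (divide by 10; multiply by -1 so the first nonzero entry is positive): u = (1, 1, 0).
  ||u|| = √((1)² + (1)² + (0)²) = √(2) ≈ 1.4142,  v_1 = u/||u|| ≈ (0.7071, 0.7071, 0) (||v_1|| = 1).

λ_1 = 11,  λ_2 = 8.7016,  λ_3 = 2.2984;  v_1 ≈ (0.7071, 0.7071, 0)


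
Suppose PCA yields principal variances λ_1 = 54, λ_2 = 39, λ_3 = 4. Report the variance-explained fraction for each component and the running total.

Step 1 — total variance = trace(Sigma) = Σ λ_i = 54 + 39 + 4 = 97.

Step 2 — fraction explained by component i = λ_i / Σ λ:
  PC1: 54/97 = 0.5567
  PC2: 39/97 = 0.4021
  PC3: 4/97 = 0.0412

Step 3 — cumulative fraction after k components = (λ_1 + ... + λ_k) / Σ λ:
  k = 1: 54/97 = 0.5567
  k = 2: (54 + 39)/97 = 93/97 = 0.9588
  k = 3: (54 + 39 + 4)/97 = 97/97 = 1

Summary (fraction, with percent):

explained: PC1 0.5567 (55.67%), PC2 0.4021 (40.21%), PC3 0.0412 (4.12%);  cumulative: 0.5567, 0.9588, 1


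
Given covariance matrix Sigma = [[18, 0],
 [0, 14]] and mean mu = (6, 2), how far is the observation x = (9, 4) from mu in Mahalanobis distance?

Step 1 — centre the observation: (x - mu) = (3, 2).

Step 2 — invert Sigma. det(Sigma) = 18·14 - (0)² = 252.
  Sigma^{-1} = (1/det) · [[d, -b], [-b, a]] = [[0.0556, 0],
 [0, 0.0714]].

Step 3 — form the quadratic (x - mu)^T · Sigma^{-1} · (x - mu):
  Sigma^{-1} · (x - mu) = (0.1667, 0.1429).
  (x - mu)^T · [Sigma^{-1} · (x - mu)] = (3)·(0.1667) + (2)·(0.1429) = 0.7857.

Step 4 — take square root: d = √(0.7857) ≈ 0.8864.

d(x, mu) = √(0.7857) ≈ 0.8864


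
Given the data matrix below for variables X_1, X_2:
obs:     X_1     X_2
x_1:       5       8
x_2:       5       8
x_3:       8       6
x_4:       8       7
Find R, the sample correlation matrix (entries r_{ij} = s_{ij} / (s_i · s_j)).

Step 1 — column means:
  mean(X_1) = (5 + 5 + 8 + 8) / 4 = 26/4 = 6.5
  mean(X_2) = (8 + 8 + 6 + 7) / 4 = 29/4 = 7.25

Step 2 — sample variances and covariances s[i,j] = (1/(n-1)) · Σ_k (x_{k,i} - mean_i) · (x_{k,j} - mean_j), with n-1 = 3:
  s[X_1,X_1] = ((-1.5)·(-1.5) + (-1.5)·(-1.5) + (1.5)·(1.5) + (1.5)·(1.5)) / 3 = 9/3 = 3
  s[X_1,X_2] = ((-1.5)·(0.75) + (-1.5)·(0.75) + (1.5)·(-1.25) + (1.5)·(-0.25)) / 3 = -4.5/3 = -1.5
  s[X_2,X_2] = ((0.75)·(0.75) + (0.75)·(0.75) + (-1.25)·(-1.25) + (-0.25)·(-0.25)) / 3 = 2.75/3 = 0.9167
  Sample standard deviations s_i = √(s[i,i]):
  s(X_1) = √(3) = 1.7321
  s(X_2) = √(0.9167) = 0.9574

Step 3 — r_{ij} = s_{ij} / (s_i · s_j):
  r[X_1,X_1] = 1 (diagonal).
  r[X_1,X_2] = -1.5 / (1.7321 · 0.9574) = -1.5 / 1.6583 = -0.9045
  r[X_2,X_2] = 1 (diagonal).

R is symmetric with unit diagonal. Assembling:

R = [[1, -0.9045],
 [-0.9045, 1]]


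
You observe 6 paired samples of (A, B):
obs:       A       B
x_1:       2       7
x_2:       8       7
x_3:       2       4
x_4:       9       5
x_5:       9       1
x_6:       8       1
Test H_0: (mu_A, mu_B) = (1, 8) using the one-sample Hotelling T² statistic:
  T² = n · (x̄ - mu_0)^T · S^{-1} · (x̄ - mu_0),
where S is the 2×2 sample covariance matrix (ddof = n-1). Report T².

Step 1 — sample mean vector:
  mean(A) = (2 + 8 + 2 + 9 + 9 + 8) / 6 = 38/6 = 6.3333
  mean(B) = (7 + 7 + 4 + 5 + 1 + 1) / 6 = 25/6 = 4.1667
  x̄ = (6.3333, 4.1667),  deviation x̄ - mu_0 = (6.3333, 4.1667) - (1, 8) = (5.3333, -3.8333).

Step 2 — sample covariance matrix, S[i,j] = (1/(n-1)) · Σ_k (x_{k,i} - mean_i) · (x_{k,j} - mean_j), divisor n-1 = 5:
  S[A,A] = ((-4.3333)·(-4.3333) + (1.6667)·(1.6667) + (-4.3333)·(-4.3333) + (2.6667)·(2.6667) + (2.6667)·(2.6667) + (1.6667)·(1.6667)) / 5 = 57.3333/5 = 11.4667
  S[A,B] = ((-4.3333)·(2.8333) + (1.6667)·(2.8333) + (-4.3333)·(-0.1667) + (2.6667)·(0.8333) + (2.6667)·(-3.1667) + (1.6667)·(-3.1667)) / 5 = -18.3333/5 = -3.6667
  S[B,B] = ((2.8333)·(2.8333) + (2.8333)·(2.8333) + (-0.1667)·(-0.1667) + (0.8333)·(0.8333) + (-3.1667)·(-3.1667) + (-3.1667)·(-3.1667)) / 5 = 36.8333/5 = 7.3667
  S = [[11.4667, -3.6667],
 [-3.6667, 7.3667]].

Step 3 — invert S. det(S) = 11.4667·7.3667 - (-3.6667)² = 71.0267.
  S^{-1} = (1/det) · [[d, -b], [-b, a]] = [[0.1037, 0.0516],
 [0.0516, 0.1614]].

Step 4 — quadratic form (x̄ - mu_0)^T · S^{-1} · (x̄ - mu_0):
  S^{-1} · (x̄ - mu_0) = (0.3553, -0.3435),
  (x̄ - mu_0)^T · [...] = (5.3333)·(0.3553) + (-3.8333)·(-0.3435) = 3.2116.

Step 5 — scale by n: T² = 6 · 3.2116 = 19.2698.

T² ≈ 19.2698


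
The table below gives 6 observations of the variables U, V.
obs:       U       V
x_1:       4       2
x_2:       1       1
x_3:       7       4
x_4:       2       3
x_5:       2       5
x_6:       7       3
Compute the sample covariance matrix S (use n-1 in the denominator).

Step 1 — column means:
  mean(U) = (4 + 1 + 7 + 2 + 2 + 7) / 6 = 23/6 = 3.8333
  mean(V) = (2 + 1 + 4 + 3 + 5 + 3) / 6 = 18/6 = 3

Step 2 — sample covariance S[i,j] = (1/(n-1)) · Σ_k (x_{k,i} - mean_i) · (x_{k,j} - mean_j), with n-1 = 5.
  S[U,U] = ((0.1667)·(0.1667) + (-2.8333)·(-2.8333) + (3.1667)·(3.1667) + (-1.8333)·(-1.8333) + (-1.8333)·(-1.8333) + (3.1667)·(3.1667)) / 5 = 34.8333/5 = 6.9667
  S[U,V] = ((0.1667)·(-1) + (-2.8333)·(-2) + (3.1667)·(1) + (-1.8333)·(0) + (-1.8333)·(2) + (3.1667)·(0)) / 5 = 5/5 = 1
  S[V,V] = ((-1)·(-1) + (-2)·(-2) + (1)·(1) + (0)·(0) + (2)·(2) + (0)·(0)) / 5 = 10/5 = 2

S is symmetric (S[j,i] = S[i,j]). Assembling:

S = [[6.9667, 1],
 [1, 2]]
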